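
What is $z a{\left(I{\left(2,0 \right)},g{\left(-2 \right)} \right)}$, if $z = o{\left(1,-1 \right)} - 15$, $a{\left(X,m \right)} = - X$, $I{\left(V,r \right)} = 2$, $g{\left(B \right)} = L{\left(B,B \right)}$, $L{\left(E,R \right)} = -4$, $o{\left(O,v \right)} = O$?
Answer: $28$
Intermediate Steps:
$g{\left(B \right)} = -4$
$z = -14$ ($z = 1 - 15 = -14$)
$z a{\left(I{\left(2,0 \right)},g{\left(-2 \right)} \right)} = - 14 \left(\left(-1\right) 2\right) = \left(-14\right) \left(-2\right) = 28$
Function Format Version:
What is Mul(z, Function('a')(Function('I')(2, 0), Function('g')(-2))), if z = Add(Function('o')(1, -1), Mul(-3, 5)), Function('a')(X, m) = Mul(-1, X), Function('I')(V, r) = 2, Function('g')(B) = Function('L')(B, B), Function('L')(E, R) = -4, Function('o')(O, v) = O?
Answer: 28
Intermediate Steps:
Function('g')(B) = -4
z = -14 (z = Add(1, Mul(-3, 5)) = Add(1, -15) = -14)
Mul(z, Function('a')(Function('I')(2, 0), Function('g')(-2))) = Mul(-14, Mul(-1, 2)) = Mul(-14, -2) = 28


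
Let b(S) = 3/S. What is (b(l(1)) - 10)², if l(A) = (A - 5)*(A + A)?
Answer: 6889/64 ≈ 107.64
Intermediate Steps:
l(A) = 2*A*(-5 + A) (l(A) = (-5 + A)*(2*A) = 2*A*(-5 + A))
(b(l(1)) - 10)² = (3/((2*1*(-5 + 1))) - 10)² = (3/((2*1*(-4))) - 10)² = (3/(-8) - 10)² = (3*(-⅛) - 10)² = (-3/8 - 10)² = (-83/8)² = 6889/64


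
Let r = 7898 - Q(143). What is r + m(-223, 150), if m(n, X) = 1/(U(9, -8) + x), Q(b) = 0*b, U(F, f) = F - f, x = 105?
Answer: 963557/122 ≈ 7898.0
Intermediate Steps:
Q(b) = 0
m(n, X) = 1/122 (m(n, X) = 1/((9 - 1*(-8)) + 105) = 1/((9 + 8) + 105) = 1/(17 + 105) = 1/122)
r = 7898 (r = 7898 - 1*0 = 7898 + 0 = 7898)
r + m(-223, 150) = 7898 + 1/122 = 963557/122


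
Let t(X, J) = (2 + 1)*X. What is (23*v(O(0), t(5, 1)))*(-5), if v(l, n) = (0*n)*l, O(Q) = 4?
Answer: 0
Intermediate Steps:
t(X, J) = 3*X
v(l, n) = 0 (v(l, n) = 0*l = 0)
(23*v(O(0), t(5, 1)))*(-5) = (23*0)*(-5) = 0*(-5) = 0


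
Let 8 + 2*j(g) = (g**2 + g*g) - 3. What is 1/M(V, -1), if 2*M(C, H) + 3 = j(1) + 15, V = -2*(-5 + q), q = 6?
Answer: 4/15 ≈ 0.26667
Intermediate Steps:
j(g) = -11/2 + g**2 (j(g) = -4 + ((g**2 + g*g) - 3)/2 = -4 + ((g**2 + g**2) - 3)/2 = -4 + (2*g**2 - 3)/2 = -4 + (-3 + 2*g**2)/2 = -4 + (-3/2 + g**2) = -11/2 + g**2)
V = -2 (V = -2*(-5 + 6) = -2*1 = -2)
M(C, H) = 15/4 (M(C, H) = -3/2 + ((-11/2 + 1**2) + 15)/2 = -3/2 + ((-11/2 + 1) + 15)/2 = -3/2 + (-9/2 + 15)/2 = -3/2 + (1/2)*(21/2) = -3/2 + 21/4 = 15/4)
1/M(V, -1) = 1/(15/4) = 4/15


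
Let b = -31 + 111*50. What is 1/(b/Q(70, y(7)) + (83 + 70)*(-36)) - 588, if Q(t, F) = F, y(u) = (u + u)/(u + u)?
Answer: -6467/11 ≈ -587.91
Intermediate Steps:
b = 5519 (b = -31 + 5550 = 5519)
y(u) = 1 (y(u) = (2*u)/((2*u)) = (2*u)*(1/(2*u)) = 1)
1/(b/Q(70, y(7)) + (83 + 70)*(-36)) - 588 = 1/(5519/1 + (83 + 70)*(-36)) - 588 = 1/(5519*1 + 153*(-36)) - 588 = 1/(5519 - 5508) - 588 = 1/11 - 588 = -6467/11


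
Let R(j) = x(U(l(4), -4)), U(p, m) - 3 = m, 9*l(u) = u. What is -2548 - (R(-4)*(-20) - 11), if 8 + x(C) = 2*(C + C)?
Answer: -2777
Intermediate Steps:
l(u) = u/9
U(p, m) = 3 + m
x(C) = -8 + 4*C (x(C) = -8 + 2*(C + C) = -8 + 2*(2*C) = -8 + 4*C)
R(j) = -12 (R(j) = -8 + 4*(3 - 4) = -8 + 4*(-1) = -8 - 4 = -12)
-2548 - (R(-4)*(-20) - 11) = -2548 - (-12*(-20) - 11) = -2548 - (240 - 11) = -2548 - 1*229 = -2548 - 229 = -2777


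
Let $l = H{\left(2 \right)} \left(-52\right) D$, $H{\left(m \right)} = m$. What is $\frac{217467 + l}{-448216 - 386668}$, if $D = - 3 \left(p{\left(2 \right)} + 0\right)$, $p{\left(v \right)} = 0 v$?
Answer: $- \frac{217467}{834884} \approx -0.26048$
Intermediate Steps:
$p{\left(v \right)} = 0$
$D = 0$ ($D = - 3 \left(0 + 0\right) = \left(-3\right) 0 = 0$)
$l = 0$ ($l = 2 \left(-52\right) 0 = \left(-104\right) 0 = 0$)
$\frac{217467 + l}{-448216 - 386668} = \frac{217467 + 0}{-448216 - 386668} = \frac{217467}{-834884} = 217467 \left(- \frac{1}{834884}\right) = - \frac{217467}{834884}$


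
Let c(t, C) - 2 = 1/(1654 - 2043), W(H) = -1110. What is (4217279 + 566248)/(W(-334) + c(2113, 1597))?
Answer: -620264001/143671 ≈ -4317.3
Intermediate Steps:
c(t, C) = 777/389 (c(t, C) = 2 + 1/(1654 - 2043) = 2 + 1/(-389) = 2 - 1/389 = 777/389)
(4217279 + 566248)/(W(-334) + c(2113, 1597)) = (4217279 + 566248)/(-1110 + 777/389) = 4783527/(-431013/389) = 4783527*(-389/431013) = -620264001/143671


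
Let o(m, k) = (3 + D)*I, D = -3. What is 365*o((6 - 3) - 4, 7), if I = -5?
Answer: 0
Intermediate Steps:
o(m, k) = 0 (o(m, k) = (3 - 3)*(-5) = 0*(-5) = 0)
365*o((6 - 3) - 4, 7) = 365*0 = 0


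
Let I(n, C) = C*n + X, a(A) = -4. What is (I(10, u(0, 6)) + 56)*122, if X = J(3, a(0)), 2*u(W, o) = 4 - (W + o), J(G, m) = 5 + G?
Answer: 6588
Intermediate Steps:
u(W, o) = 2 - W/2 - o/2 (u(W, o) = (4 - (W + o))/2 = (4 + (-W - o))/2 = (4 - W - o)/2 = 2 - W/2 - o/2)
X = 8 (X = 5 + 3 = 8)
I(n, C) = 8 + C*n (I(n, C) = C*n + 8 = 8 + C*n)
(I(10, u(0, 6)) + 56)*122 = ((8 + (2 - ½*0 - ½*6)*10) + 56)*122 = ((8 + (2 + 0 - 3)*10) + 56)*122 = ((8 - 1*10) + 56)*122 = ((8 - 10) + 56)*122 = (-2 + 56)*122 = 54*122 = 6588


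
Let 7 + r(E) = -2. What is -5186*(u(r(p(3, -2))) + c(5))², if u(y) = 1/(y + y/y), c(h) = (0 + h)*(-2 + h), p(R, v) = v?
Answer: -36719473/32 ≈ -1.1475e+6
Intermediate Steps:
r(E) = -9 (r(E) = -7 - 2 = -9)
c(h) = h*(-2 + h)
u(y) = 1/(1 + y) (u(y) = 1/(y + 1) = 1/(1 + y))
-5186*(u(r(p(3, -2))) + c(5))² = -5186*(1/(1 - 9) + 5*(-2 + 5))² = -5186*(1/(-8) + 5*3)² = -5186*(-⅛ + 15)² = -5186*(119/8)² = -5186*14161/64 = -36719473/32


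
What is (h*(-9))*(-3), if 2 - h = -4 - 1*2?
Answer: 216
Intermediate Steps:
h = 8 (h = 2 - (-4 - 1*2) = 2 - (-4 - 2) = 2 - 1*(-6) = 2 + 6 = 8)
(h*(-9))*(-3) = (8*(-9))*(-3) = -72*(-3) = 216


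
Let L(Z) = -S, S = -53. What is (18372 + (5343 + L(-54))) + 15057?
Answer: 38825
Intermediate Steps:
L(Z) = 53 (L(Z) = -1*(-53) = 53)
(18372 + (5343 + L(-54))) + 15057 = (18372 + (5343 + 53)) + 15057 = (18372 + 5396) + 15057 = 23768 + 15057 = 38825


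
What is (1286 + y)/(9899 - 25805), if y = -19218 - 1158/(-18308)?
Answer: 164148949/145603524 ≈ 1.1274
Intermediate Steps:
y = -175920993/9154 (y = -19218 - 1158*(-1)/18308 = -19218 - 1*(-579/9154) = -19218 + 579/9154 = -175920993/9154 ≈ -19218.)
(1286 + y)/(9899 - 25805) = (1286 - 175920993/9154)/(9899 - 25805) = -164148949/9154/(-15906) = -164148949/9154*(-1/15906) = 164148949/145603524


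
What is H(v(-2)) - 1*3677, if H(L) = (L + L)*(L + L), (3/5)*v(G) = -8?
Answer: -26693/9 ≈ -2965.9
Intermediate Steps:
v(G) = -40/3 (v(G) = (5/3)*(-8) = -40/3)
H(L) = 4*L**2 (H(L) = (2*L)*(2*L) = 4*L**2)
H(v(-2)) - 1*3677 = 4*(-40/3)**2 - 1*3677 = 4*(1600/9) - 3677 = 6400/9 - 3677 = -26693/9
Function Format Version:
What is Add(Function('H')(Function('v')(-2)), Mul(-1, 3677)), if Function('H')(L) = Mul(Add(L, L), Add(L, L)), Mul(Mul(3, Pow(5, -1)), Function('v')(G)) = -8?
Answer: Rational(-26693, 9) ≈ -2965.9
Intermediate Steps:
Function('v')(G) = Rational(-40, 3) (Function('v')(G) = Mul(Rational(5, 3), -8) = Rational(-40, 3))
Function('H')(L) = Mul(4, Pow(L, 2)) (Function('H')(L) = Mul(Mul(2, L), Mul(2, L)) = Mul(4, Pow(L, 2)))
Add(Function('H')(Function('v')(-2)), Mul(-1, 3677)) = Add(Mul(4, Pow(Rational(-40, 3), 2)), Mul(-1, 3677)) = Add(Mul(4, Rational(1600, 9)), -3677) = Add(Rational(6400, 9), -3677) = Rational(-26693, 9)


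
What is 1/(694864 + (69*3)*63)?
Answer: 1/707905 ≈ 1.4126e-6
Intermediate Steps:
1/(694864 + (69*3)*63) = 1/(694864 + 207*63) = 1/(694864 + 13041) = 1/707905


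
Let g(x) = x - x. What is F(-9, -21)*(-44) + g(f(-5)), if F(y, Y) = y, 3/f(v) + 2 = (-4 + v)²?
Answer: 396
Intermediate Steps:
f(v) = 3/(-2 + (-4 + v)²)
g(x) = 0
F(-9, -21)*(-44) + g(f(-5)) = -9*(-44) + 0 = 396 + 0 = 396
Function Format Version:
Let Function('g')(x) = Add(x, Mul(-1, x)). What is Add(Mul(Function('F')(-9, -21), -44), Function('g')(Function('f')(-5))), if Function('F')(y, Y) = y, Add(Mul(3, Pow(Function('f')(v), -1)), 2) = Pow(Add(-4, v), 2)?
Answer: 396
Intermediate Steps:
Function('f')(v) = Mul(3, Pow(Add(-2, Pow(Add(-4, v), 2)), -1))
Function('g')(x) = 0
Add(Mul(Function('F')(-9, -21), -44), Function('g')(Function('f')(-5))) = Add(Mul(-9, -44), 0) = Add(396, 0) = 396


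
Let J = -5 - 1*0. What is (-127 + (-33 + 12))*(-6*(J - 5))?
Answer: -8880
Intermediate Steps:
J = -5 (J = -5 + 0 = -5)
(-127 + (-33 + 12))*(-6*(J - 5)) = (-127 + (-33 + 12))*(-6*(-5 - 5)) = (-127 - 21)*(-6*(-10)) = -148*60 = -8880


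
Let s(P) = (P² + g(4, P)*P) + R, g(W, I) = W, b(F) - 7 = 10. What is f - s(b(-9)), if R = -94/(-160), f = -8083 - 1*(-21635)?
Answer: 1055553/80 ≈ 13194.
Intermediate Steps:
f = 13552 (f = -8083 + 21635 = 13552)
b(F) = 17 (b(F) = 7 + 10 = 17)
R = 47/80 (R = -94*(-1/160) = 47/80 ≈ 0.58750)
s(P) = 47/80 + P² + 4*P (s(P) = (P² + 4*P) + 47/80 = 47/80 + P² + 4*P)
f - s(b(-9)) = 13552 - (47/80 + 17² + 4*17) = 13552 - (47/80 + 289 + 68) = 13552 - 1*28607/80 = 13552 - 28607/80 = 1055553/80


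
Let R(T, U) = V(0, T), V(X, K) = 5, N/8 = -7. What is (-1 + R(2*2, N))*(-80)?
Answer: -320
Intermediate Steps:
N = -56 (N = 8*(-7) = -56)
R(T, U) = 5
(-1 + R(2*2, N))*(-80) = (-1 + 5)*(-80) = 4*(-80) = -320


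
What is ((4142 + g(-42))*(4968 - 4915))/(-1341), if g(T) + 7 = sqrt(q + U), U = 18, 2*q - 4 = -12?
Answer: -219155/1341 - 53*sqrt(14)/1341 ≈ -163.57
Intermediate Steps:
q = -4 (q = 2 + (1/2)*(-12) = 2 - 6 = -4)
g(T) = -7 + sqrt(14) (g(T) = -7 + sqrt(-4 + 18) = -7 + sqrt(14))
((4142 + g(-42))*(4968 - 4915))/(-1341) = ((4142 + (-7 + sqrt(14)))*(4968 - 4915))/(-1341) = ((4135 + sqrt(14))*53)*(-1/1341) = (219155 + 53*sqrt(14))*(-1/1341) = -219155/1341 - 53*sqrt(14)/1341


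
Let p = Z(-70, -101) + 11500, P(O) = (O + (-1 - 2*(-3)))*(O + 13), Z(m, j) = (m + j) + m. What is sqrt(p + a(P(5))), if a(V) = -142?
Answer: sqrt(11117) ≈ 105.44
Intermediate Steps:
Z(m, j) = j + 2*m (Z(m, j) = (j + m) + m = j + 2*m)
P(O) = (5 + O)*(13 + O) (P(O) = (O + (-1 + 6))*(13 + O) = (O + 5)*(13 + O) = (5 + O)*(13 + O))
p = 11259 (p = (-101 + 2*(-70)) + 11500 = (-101 - 140) + 11500 = -241 + 11500 = 11259)
sqrt(p + a(P(5))) = sqrt(11259 - 142) = sqrt(11117)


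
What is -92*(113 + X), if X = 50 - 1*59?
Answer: -9568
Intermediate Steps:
X = -9 (X = 50 - 59 = -9)
-92*(113 + X) = -92*(113 - 9) = -92*104 = -9568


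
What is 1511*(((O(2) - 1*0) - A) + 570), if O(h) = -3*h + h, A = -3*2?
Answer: 864292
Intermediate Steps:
A = -6
O(h) = -2*h
1511*(((O(2) - 1*0) - A) + 570) = 1511*(((-2*2 - 1*0) - 1*(-6)) + 570) = 1511*(((-4 + 0) + 6) + 570) = 1511*((-4 + 6) + 570) = 1511*(2 + 570) = 1511*572 = 864292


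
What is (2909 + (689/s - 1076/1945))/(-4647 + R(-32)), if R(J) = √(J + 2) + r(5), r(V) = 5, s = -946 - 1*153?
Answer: -14426465313986/23030224912835 - 3107812433*I*√30/23030224912835 ≈ -0.62641 - 0.00073912*I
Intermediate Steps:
s = -1099 (s = -946 - 153 = -1099)
R(J) = 5 + √(2 + J) (R(J) = √(J + 2) + 5 = √(2 + J) + 5 = 5 + √(2 + J))
(2909 + (689/s - 1076/1945))/(-4647 + R(-32)) = (2909 + (689/(-1099) - 1076/1945))/(-4647 + (5 + √(2 - 32))) = (2909 + (689*(-1/1099) - 1076*1/1945))/(-4647 + (5 + √(-30))) = (2909 + (-689/1099 - 1076/1945))/(-4647 + (5 + I*√30)) = (2909 - 2522629/2137555)/(-4642 + I*√30) = 6215624866/(2137555*(-4642 + I*√30))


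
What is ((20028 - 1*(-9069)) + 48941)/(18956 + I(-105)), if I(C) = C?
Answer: 78038/18851 ≈ 4.1397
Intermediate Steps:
((20028 - 1*(-9069)) + 48941)/(18956 + I(-105)) = ((20028 - 1*(-9069)) + 48941)/(18956 - 105) = ((20028 + 9069) + 48941)/18851 = (29097 + 48941)*(1/18851) = 78038*(1/18851) = 78038/18851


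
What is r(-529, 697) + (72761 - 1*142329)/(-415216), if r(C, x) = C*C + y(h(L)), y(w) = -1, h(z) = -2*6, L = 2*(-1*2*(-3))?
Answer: 7262132188/25951 ≈ 2.7984e+5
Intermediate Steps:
L = 12 (L = 2*(-2*(-3)) = 2*6 = 12)
h(z) = -12
r(C, x) = -1 + C**2 (r(C, x) = C*C - 1 = C**2 - 1 = -1 + C**2)
r(-529, 697) + (72761 - 1*142329)/(-415216) = (-1 + (-529)**2) + (72761 - 1*142329)/(-415216) = (-1 + 279841) + (72761 - 142329)*(-1/415216) = 279840 - 69568*(-1/415216) = 279840 + 4348/25951 = 7262132188/25951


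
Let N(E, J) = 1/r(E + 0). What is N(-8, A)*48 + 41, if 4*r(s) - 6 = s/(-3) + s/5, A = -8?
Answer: 3613/53 ≈ 68.170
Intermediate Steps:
r(s) = 3/2 - s/30 (r(s) = 3/2 + (s/(-3) + s/5)/4 = 3/2 + (s*(-⅓) + s*(⅕))/4 = 3/2 + (-s/3 + s/5)/4 = 3/2 + (-2*s/15)/4 = 3/2 - s/30)
N(E, J) = 1/(3/2 - E/30) (N(E, J) = 1/(3/2 - (E + 0)/30) = 1/(3/2 - E/30))
N(-8, A)*48 + 41 = -30/(-45 - 8)*48 + 41 = -30/(-53)*48 + 41 = -30*(-1/53)*48 + 41 = (30/53)*48 + 41 = 1440/53 + 41 = 3613/53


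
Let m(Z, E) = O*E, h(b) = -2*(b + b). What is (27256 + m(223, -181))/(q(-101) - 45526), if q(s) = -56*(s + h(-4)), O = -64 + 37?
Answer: -32143/40766 ≈ -0.78848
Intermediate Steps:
O = -27
h(b) = -4*b
m(Z, E) = -27*E
q(s) = -896 - 56*s (q(s) = -56*(s - 4*(-4)) = -56*(s + 16) = -56*(16 + s) = -896 - 56*s)
(27256 + m(223, -181))/(q(-101) - 45526) = (27256 - 27*(-181))/((-896 - 56*(-101)) - 45526) = (27256 + 4887)/((-896 + 5656) - 45526) = 32143/(4760 - 45526) = 32143/(-40766) = 32143*(-1/40766) = -32143/40766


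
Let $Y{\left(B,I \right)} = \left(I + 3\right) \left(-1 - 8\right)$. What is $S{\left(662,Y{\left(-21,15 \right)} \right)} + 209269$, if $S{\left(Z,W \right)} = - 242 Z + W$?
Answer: $48903$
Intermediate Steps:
$Y{\left(B,I \right)} = -27 - 9 I$ ($Y{\left(B,I \right)} = \left(3 + I\right) \left(-9\right) = -27 - 9 I$)
$S{\left(Z,W \right)} = W - 242 Z$
$S{\left(662,Y{\left(-21,15 \right)} \right)} + 209269 = \left(\left(-27 - 135\right) - 160204\right) + 209269 = \left(-162 - 160204\right) + 209269 = -160366 + 209269 = 48903$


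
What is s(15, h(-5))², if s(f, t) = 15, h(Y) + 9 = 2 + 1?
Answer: 225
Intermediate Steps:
h(Y) = -6 (h(Y) = -9 + (2 + 1) = -9 + 3 = -6)
s(15, h(-5))² = 15² = 225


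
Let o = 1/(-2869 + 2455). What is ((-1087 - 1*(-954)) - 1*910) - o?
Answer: -431801/414 ≈ -1043.0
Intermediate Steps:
o = -1/414 (o = 1/(-414) = -1/414 ≈ -0.0024155)
((-1087 - 1*(-954)) - 1*910) - o = ((-1087 - 1*(-954)) - 1*910) - 1*(-1/414) = ((-1087 + 954) - 910) + 1/414 = (-133 - 910) + 1/414 = -1043 + 1/414 = -431801/414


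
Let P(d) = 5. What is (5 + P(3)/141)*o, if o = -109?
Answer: -77390/141 ≈ -548.87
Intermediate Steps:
(5 + P(3)/141)*o = (5 + 5/141)*(-109) = (710/141)*(-109) = -77390/141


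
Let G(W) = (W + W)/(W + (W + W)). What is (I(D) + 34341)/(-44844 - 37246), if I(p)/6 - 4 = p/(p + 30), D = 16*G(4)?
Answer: -2096361/5007490 ≈ -0.41864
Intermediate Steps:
G(W) = 2/3 (G(W) = (2*W)/(W + 2*W) = (2*W)/((3*W)) = (2*W)*(1/(3*W)) = 2/3)
D = 32/3 (D = 16*(2/3) = 32/3 ≈ 10.667)
I(p) = 24 + 6*p/(30 + p) (I(p) = 24 + 6*(p/(p + 30)) = 24 + 6*(p/(30 + p)) = 24 + 6*p/(30 + p))
(I(D) + 34341)/(-44844 - 37246) = (30*(24 + 32/3)/(30 + 32/3) + 34341)/(-44844 - 37246) = (30*(104/3)/(122/3) + 34341)/(-82090) = (30*(3/122)*(104/3) + 34341)*(-1/82090) = (1560/61 + 34341)*(-1/82090) = (2096361/61)*(-1/82090) = -2096361/5007490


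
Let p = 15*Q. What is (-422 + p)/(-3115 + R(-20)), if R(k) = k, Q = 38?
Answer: -148/3135 ≈ -0.047209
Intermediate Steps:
p = 570 (p = 15*38 = 570)
(-422 + p)/(-3115 + R(-20)) = (-422 + 570)/(-3115 - 20) = 148/(-3135) = 148*(-1/3135) = -148/3135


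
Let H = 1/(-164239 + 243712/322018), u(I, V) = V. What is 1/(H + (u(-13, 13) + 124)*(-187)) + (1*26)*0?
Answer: -26443835295/677464616583614 ≈ -3.9034e-5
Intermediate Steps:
H = -161009/26443835295 (H = 1/(-164239 + 243712*(1/322018)) = 1/(-164239 + 121856/161009) = 1/(-26443835295/161009) = -161009/26443835295 ≈ -6.0887e-6)
1/(H + (u(-13, 13) + 124)*(-187)) + (1*26)*0 = 1/(-161009/26443835295 + (13 + 124)*(-187)) + (1*26)*0 = 1/(-161009/26443835295 + 137*(-187)) + 26*0 = 1/(-161009/26443835295 - 25619) + 0 = 1/(-677464616583614/26443835295) + 0 = -26443835295/677464616583614 + 0 = -26443835295/677464616583614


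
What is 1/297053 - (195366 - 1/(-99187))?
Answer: -45324598048396/231998393 ≈ -1.9537e+5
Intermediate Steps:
1/297053 - (195366 - 1/(-99187)) = 1/297053 - (195366 - 1*(-1/99187)) = 1/297053 - (195366 + 1/99187) = 1/297053 - 1*19377767443/99187 = 1/297053 - 19377767443/99187 = -45324598048396/231998393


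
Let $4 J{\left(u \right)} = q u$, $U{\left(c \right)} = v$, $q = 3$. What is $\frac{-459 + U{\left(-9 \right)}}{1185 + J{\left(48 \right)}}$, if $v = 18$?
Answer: $- \frac{147}{407} \approx -0.36118$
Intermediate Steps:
$U{\left(c \right)} = 18$
$J{\left(u \right)} = \frac{3 u}{4}$
$\frac{-459 + U{\left(-9 \right)}}{1185 + J{\left(48 \right)}} = \frac{-459 + 18}{1185 + \frac{3}{4} \cdot 48} = - \frac{441}{1185 + 36} = - \frac{441}{1221} = \left(-441\right) \frac{1}{1221} = - \frac{147}{407}$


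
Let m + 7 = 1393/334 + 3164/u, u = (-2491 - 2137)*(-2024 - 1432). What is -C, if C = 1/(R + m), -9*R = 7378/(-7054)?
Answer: 2355206675328/6389508253177 ≈ 0.36861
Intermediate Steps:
u = 15994368 (u = -4628*(-3456) = 15994368)
R = 3689/31743 (R = -7378/(9*(-7054)) = -7378*(-1)/(9*7054) = -⅑*(-3689/3527) = 3689/31743 ≈ 0.11621)
m = -1889202623/667764864 (m = -7 + (1393/334 + 3164/15994368) = -7 + (1393*(1/334) + 3164*(1/15994368)) = -7 + (1393/334 + 791/3998592) = -7 + 2785151425/667764864 = -1889202623/667764864 ≈ -2.8291)
C = -2355206675328/6389508253177 (C = 1/(3689/31743 - 1889202623/667764864) = 1/(-6389508253177/2355206675328) = -2355206675328/6389508253177 ≈ -0.36861)
-C = -1*(-2355206675328/6389508253177) = 2355206675328/6389508253177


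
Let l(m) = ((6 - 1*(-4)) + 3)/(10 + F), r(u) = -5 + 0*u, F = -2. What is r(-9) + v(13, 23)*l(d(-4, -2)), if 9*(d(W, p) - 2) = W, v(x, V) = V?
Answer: 259/8 ≈ 32.375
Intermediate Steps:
d(W, p) = 2 + W/9
r(u) = -5 (r(u) = -5 + 0 = -5)
l(m) = 13/8 (l(m) = ((6 - 1*(-4)) + 3)/(10 - 2) = ((6 + 4) + 3)/8 = (10 + 3)*(⅛) = 13*(⅛) = 13/8)
r(-9) + v(13, 23)*l(d(-4, -2)) = -5 + 23*(13/8) = -5 + 299/8 = 259/8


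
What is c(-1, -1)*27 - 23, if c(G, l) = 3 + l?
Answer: 31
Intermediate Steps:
c(-1, -1)*27 - 23 = (3 - 1)*27 - 23 = 2*27 - 23 = 54 - 23 = 31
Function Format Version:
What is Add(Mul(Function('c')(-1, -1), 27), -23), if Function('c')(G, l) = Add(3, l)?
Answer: 31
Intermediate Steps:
Add(Mul(Function('c')(-1, -1), 27), -23) = Add(Mul(Add(3, -1), 27), -23) = Add(Mul(2, 27), -23) = Add(54, -23) = 31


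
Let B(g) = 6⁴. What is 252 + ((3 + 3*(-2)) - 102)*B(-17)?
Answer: -135828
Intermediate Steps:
B(g) = 1296
252 + ((3 + 3*(-2)) - 102)*B(-17) = 252 + ((3 + 3*(-2)) - 102)*1296 = 252 + ((3 - 6) - 102)*1296 = 252 + (-3 - 102)*1296 = 252 - 105*1296 = 252 - 136080 = -135828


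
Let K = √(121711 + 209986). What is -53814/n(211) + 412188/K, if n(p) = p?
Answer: -53814/211 + 412188*√331697/331697 ≈ 460.65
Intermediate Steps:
K = √331697 ≈ 575.93
-53814/n(211) + 412188/K = -53814/211 + 412188/(√331697) = -53814*1/211 + 412188*(√331697/331697) = -53814/211 + 412188*√331697/331697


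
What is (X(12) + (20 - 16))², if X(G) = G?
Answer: 256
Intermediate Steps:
(X(12) + (20 - 16))² = (12 + (20 - 16))² = (12 + 4)² = 16² = 256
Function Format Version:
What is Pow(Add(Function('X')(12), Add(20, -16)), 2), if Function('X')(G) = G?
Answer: 256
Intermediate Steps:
Pow(Add(Function('X')(12), Add(20, -16)), 2) = Pow(Add(12, Add(20, -16)), 2) = Pow(Add(12, 4), 2) = Pow(16, 2) = 256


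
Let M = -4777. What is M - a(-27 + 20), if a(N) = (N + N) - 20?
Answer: -4743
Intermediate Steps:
a(N) = -20 + 2*N (a(N) = 2*N - 20 = -20 + 2*N)
M - a(-27 + 20) = -4777 - (-20 + 2*(-27 + 20)) = -4777 - (-20 + 2*(-7)) = -4777 - (-20 - 14) = -4777 - 1*(-34) = -4777 + 34 = -4743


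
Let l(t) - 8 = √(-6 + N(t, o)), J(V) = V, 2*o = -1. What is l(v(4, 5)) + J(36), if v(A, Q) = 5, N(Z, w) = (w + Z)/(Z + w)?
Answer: 44 + I*√5 ≈ 44.0 + 2.2361*I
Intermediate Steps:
o = -½ (o = (½)*(-1) = -½ ≈ -0.50000)
N(Z, w) = 1 (N(Z, w) = (Z + w)/(Z + w) = 1)
l(t) = 8 + I*√5 (l(t) = 8 + √(-6 + 1) = 8 + √(-5) = 8 + I*√5)
l(v(4, 5)) + J(36) = (8 + I*√5) + 36 = 44 + I*√5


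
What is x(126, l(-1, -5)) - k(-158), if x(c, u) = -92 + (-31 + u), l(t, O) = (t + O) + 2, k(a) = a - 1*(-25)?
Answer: 6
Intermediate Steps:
k(a) = 25 + a (k(a) = a + 25 = 25 + a)
l(t, O) = 2 + O + t (l(t, O) = (O + t) + 2 = 2 + O + t)
x(c, u) = -123 + u
x(126, l(-1, -5)) - k(-158) = (-123 + (2 - 5 - 1)) - (25 - 158) = (-123 - 4) - 1*(-133) = -127 + 133 = 6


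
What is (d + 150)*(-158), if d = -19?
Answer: -20698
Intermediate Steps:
(d + 150)*(-158) = (-19 + 150)*(-158) = 131*(-158) = -20698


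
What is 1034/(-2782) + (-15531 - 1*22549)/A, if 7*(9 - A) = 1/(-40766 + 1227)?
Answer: -7330877179363/1732461289 ≈ -4231.5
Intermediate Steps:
A = 2490958/276773 (A = 9 - 1/(7*(-40766 + 1227)) = 9 - ⅐/(-39539) = 9 - ⅐*(-1/39539) = 9 + 1/276773 = 2490958/276773 ≈ 9.0000)
1034/(-2782) + (-15531 - 1*22549)/A = 1034/(-2782) + (-15531 - 1*22549)/(2490958/276773) = 1034*(-1/2782) + (-15531 - 22549)*(276773/2490958) = -517/1391 - 38080*276773/2490958 = -517/1391 - 5269757920/1245479 = -7330877179363/1732461289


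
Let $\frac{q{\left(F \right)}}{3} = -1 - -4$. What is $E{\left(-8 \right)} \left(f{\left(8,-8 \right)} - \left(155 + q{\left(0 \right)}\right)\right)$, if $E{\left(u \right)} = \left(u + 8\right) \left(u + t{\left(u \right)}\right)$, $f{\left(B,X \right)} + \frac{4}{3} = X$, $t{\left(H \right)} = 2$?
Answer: $0$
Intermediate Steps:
$q{\left(F \right)} = 9$ ($q{\left(F \right)} = 3 \left(-1 - -4\right) = 3 \left(-1 + 4\right) = 3 \cdot 3 = 9$)
$f{\left(B,X \right)} = - \frac{4}{3} + X$
$E{\left(u \right)} = \left(2 + u\right) \left(8 + u\right)$ ($E{\left(u \right)} = \left(u + 8\right) \left(u + 2\right) = \left(8 + u\right) \left(2 + u\right) = \left(2 + u\right) \left(8 + u\right)$)
$E{\left(-8 \right)} \left(f{\left(8,-8 \right)} - \left(155 + q{\left(0 \right)}\right)\right) = \left(16 + \left(-8\right)^{2} + 10 \left(-8\right)\right) \left(\left(- \frac{4}{3} - 8\right) - 164\right) = \left(16 + 64 - 80\right) \left(- \frac{28}{3} - 164\right) = 0 \left(- \frac{28}{3} - 164\right) = 0 \left(- \frac{520}{3}\right) = 0$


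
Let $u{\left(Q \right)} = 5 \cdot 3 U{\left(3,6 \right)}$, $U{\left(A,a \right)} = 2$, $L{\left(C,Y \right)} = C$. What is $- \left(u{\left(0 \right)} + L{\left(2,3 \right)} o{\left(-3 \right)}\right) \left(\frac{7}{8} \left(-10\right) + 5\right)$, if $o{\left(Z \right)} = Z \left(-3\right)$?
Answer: $180$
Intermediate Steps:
$o{\left(Z \right)} = - 3 Z$
$u{\left(Q \right)} = 30$ ($u{\left(Q \right)} = 5 \cdot 3 \cdot 2 = 15 \cdot 2 = 30$)
$- \left(u{\left(0 \right)} + L{\left(2,3 \right)} o{\left(-3 \right)}\right) \left(\frac{7}{8} \left(-10\right) + 5\right) = - \left(30 + 2 \left(\left(-3\right) \left(-3\right)\right)\right) \left(\frac{7}{8} \left(-10\right) + 5\right) = - \left(30 + 2 \cdot 9\right) \left(7 \cdot \frac{1}{8} \left(-10\right) + 5\right) = - \left(30 + 18\right) \left(\frac{7}{8} \left(-10\right) + 5\right) = - 48 \left(- \frac{35}{4} + 5\right) = - \frac{48 \left(-15\right)}{4} = \left(-1\right) \left(-180\right) = 180$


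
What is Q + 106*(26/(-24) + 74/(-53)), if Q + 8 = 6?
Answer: -1589/6 ≈ -264.83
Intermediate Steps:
Q = -2 (Q = -8 + 6 = -2)
Q + 106*(26/(-24) + 74/(-53)) = -2 + 106*(26/(-24) + 74/(-53)) = -2 + 106*(26*(-1/24) + 74*(-1/53)) = -2 + 106*(-13/12 - 74/53) = -2 + 106*(-1577/636) = -2 - 1577/6 = -1589/6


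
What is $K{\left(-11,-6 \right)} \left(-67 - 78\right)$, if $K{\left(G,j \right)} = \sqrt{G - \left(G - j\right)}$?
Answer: $- 145 i \sqrt{6} \approx - 355.18 i$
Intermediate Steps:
$K{\left(G,j \right)} = \sqrt{j}$
$K{\left(-11,-6 \right)} \left(-67 - 78\right) = \sqrt{-6} \left(-67 - 78\right) = i \sqrt{6} \left(-145\right) = - 145 i \sqrt{6}$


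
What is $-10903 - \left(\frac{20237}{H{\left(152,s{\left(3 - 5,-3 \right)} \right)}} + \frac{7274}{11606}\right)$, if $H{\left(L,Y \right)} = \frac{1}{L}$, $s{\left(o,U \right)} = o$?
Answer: $- \frac{17913441018}{5803} \approx -3.0869 \cdot 10^{6}$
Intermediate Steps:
$-10903 - \left(\frac{20237}{H{\left(152,s{\left(3 - 5,-3 \right)} \right)}} + \frac{7274}{11606}\right) = -10903 - \left(\frac{20237}{\frac{1}{152}} + \frac{7274}{11606}\right) = -10903 - \left(20237 \frac{1}{\frac{1}{152}} + 7274 \cdot \frac{1}{11606}\right) = -10903 - \left(20237 \cdot 152 + \frac{3637}{5803}\right) = -10903 - \left(3076024 + \frac{3637}{5803}\right) = -10903 - \frac{17850170909}{5803} = - \frac{17913441018}{5803}$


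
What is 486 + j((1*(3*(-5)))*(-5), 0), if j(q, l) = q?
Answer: 561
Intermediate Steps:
486 + j((1*(3*(-5)))*(-5), 0) = 486 + (1*(3*(-5)))*(-5) = 486 + (1*(-15))*(-5) = 486 - 15*(-5) = 486 + 75 = 561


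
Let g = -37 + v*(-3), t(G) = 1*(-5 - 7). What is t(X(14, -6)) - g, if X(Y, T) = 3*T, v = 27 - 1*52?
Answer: -50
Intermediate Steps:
v = -25 (v = 27 - 52 = -25)
t(G) = -12 (t(G) = 1*(-12) = -12)
g = 38 (g = -37 - 25*(-3) = -37 + 75 = 38)
t(X(14, -6)) - g = -12 - 1*38 = -12 - 38 = -50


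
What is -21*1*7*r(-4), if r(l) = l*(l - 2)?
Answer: -3528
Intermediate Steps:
r(l) = l*(-2 + l)
-21*1*7*r(-4) = -21*1*7*(-4*(-2 - 4)) = -147*(-4*(-6)) = -147*24 = -21*168 = -3528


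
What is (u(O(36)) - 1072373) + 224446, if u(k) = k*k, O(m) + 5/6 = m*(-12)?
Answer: -23780963/36 ≈ -6.6058e+5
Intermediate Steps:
O(m) = -5/6 - 12*m (O(m) = -5/6 + m*(-12) = -5/6 - 12*m)
u(k) = k**2
(u(O(36)) - 1072373) + 224446 = ((-5/6 - 12*36)**2 - 1072373) + 224446 = ((-5/6 - 432)**2 - 1072373) + 224446 = ((-2597/6)**2 - 1072373) + 224446 = (6744409/36 - 1072373) + 224446 = -31861019/36 + 224446 = -23780963/36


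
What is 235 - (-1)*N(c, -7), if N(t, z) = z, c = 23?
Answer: 228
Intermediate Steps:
235 - (-1)*N(c, -7) = 235 - (-1)*(-7) = 235 - 1*7 = 235 - 7 = 228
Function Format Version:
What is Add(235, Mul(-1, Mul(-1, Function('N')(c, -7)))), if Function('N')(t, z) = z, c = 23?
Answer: 228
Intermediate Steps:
Add(235, Mul(-1, Mul(-1, Function('N')(c, -7)))) = Add(235, Mul(-1, Mul(-1, -7))) = Add(235, Mul(-1, 7)) = Add(235, -7) = 228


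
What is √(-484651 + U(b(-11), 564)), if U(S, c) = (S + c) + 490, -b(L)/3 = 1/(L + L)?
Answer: I*√234060882/22 ≈ 695.41*I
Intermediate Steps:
b(L) = -3/(2*L) (b(L) = -3/(L + L) = -3*1/(2*L) = -3/(2*L))
U(S, c) = 490 + S + c
√(-484651 + U(b(-11), 564)) = √(-484651 + (490 - 3/2/(-11) + 564)) = √(-484651 + (490 - 3/2*(-1/11) + 564)) = √(-484651 + (490 + 3/22 + 564)) = √(-484651 + 23191/22) = √(-10639131/22) = I*√234060882/22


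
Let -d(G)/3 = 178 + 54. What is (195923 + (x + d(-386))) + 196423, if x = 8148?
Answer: 399798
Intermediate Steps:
d(G) = -696 (d(G) = -3*(178 + 54) = -3*232 = -696)
(195923 + (x + d(-386))) + 196423 = (195923 + (8148 - 696)) + 196423 = (195923 + 7452) + 196423 = 203375 + 196423 = 399798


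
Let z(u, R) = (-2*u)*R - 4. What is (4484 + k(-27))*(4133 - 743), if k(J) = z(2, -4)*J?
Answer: 14102400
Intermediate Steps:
z(u, R) = -4 - 2*R*u (z(u, R) = -2*R*u - 4 = -4 - 2*R*u)
k(J) = 12*J (k(J) = (-4 - 2*(-4)*2)*J = (-4 + 16)*J = 12*J)
(4484 + k(-27))*(4133 - 743) = (4484 + 12*(-27))*(4133 - 743) = (4484 - 324)*3390 = 4160*3390 = 14102400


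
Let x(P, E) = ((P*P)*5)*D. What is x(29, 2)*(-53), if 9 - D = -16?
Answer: -5571625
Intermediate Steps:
D = 25 (D = 9 - 1*(-16) = 9 + 16 = 25)
x(P, E) = 125*P² (x(P, E) = ((P*P)*5)*25 = (P²*5)*25 = (5*P²)*25 = 125*P²)
x(29, 2)*(-53) = (125*29²)*(-53) = (125*841)*(-53) = 105125*(-53) = -5571625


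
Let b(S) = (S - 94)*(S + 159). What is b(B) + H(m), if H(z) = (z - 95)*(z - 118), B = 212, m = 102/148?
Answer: 300313027/5476 ≈ 54842.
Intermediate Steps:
m = 51/74 (m = 102*(1/148) = 51/74 ≈ 0.68919)
H(z) = (-118 + z)*(-95 + z) (H(z) = (-95 + z)*(-118 + z) = (-118 + z)*(-95 + z))
b(S) = (-94 + S)*(159 + S)
b(B) + H(m) = (-14946 + 212² + 65*212) + (11210 + (51/74)² - 213*51/74) = (-14946 + 44944 + 13780) + (11210 + 2601/5476 - 10863/74) = 43778 + 60584699/5476 = 300313027/5476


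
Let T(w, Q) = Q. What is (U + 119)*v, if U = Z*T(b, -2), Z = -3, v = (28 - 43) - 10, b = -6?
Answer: -3125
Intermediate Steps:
v = -25 (v = -15 - 10 = -25)
U = 6 (U = -3*(-2) = 6)
(U + 119)*v = (6 + 119)*(-25) = 125*(-25) = -3125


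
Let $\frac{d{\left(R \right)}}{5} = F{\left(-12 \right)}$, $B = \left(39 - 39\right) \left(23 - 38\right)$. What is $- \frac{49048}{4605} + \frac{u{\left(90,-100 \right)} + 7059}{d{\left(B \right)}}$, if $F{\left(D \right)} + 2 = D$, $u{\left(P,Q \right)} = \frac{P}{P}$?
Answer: $- \frac{3594466}{32235} \approx -111.51$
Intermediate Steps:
$u{\left(P,Q \right)} = 1$
$B = 0$ ($B = 0 \left(-15\right) = 0$)
$F{\left(D \right)} = -2 + D$
$d{\left(R \right)} = -70$ ($d{\left(R \right)} = 5 \left(-2 - 12\right) = 5 \left(-14\right) = -70$)
$- \frac{49048}{4605} + \frac{u{\left(90,-100 \right)} + 7059}{d{\left(B \right)}} = - \frac{49048}{4605} + \frac{1 + 7059}{-70} = \left(-49048\right) \frac{1}{4605} + 7060 \left(- \frac{1}{70}\right) = - \frac{49048}{4605} - \frac{706}{7} = - \frac{3594466}{32235}$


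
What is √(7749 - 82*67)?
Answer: √2255 ≈ 47.487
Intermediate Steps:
√(7749 - 82*67) = √(7749 - 5494) = √2255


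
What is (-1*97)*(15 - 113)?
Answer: 9506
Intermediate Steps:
(-1*97)*(15 - 113) = -97*(-98) = 9506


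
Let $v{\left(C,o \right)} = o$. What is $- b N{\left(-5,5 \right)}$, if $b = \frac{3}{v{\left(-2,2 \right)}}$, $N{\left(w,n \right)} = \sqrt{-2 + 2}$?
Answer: $0$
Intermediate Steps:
$N{\left(w,n \right)} = 0$ ($N{\left(w,n \right)} = \sqrt{0} = 0$)
$b = \frac{3}{2} \approx 1.5$
$- b N{\left(-5,5 \right)} = \left(-1\right) \frac{3}{2} \cdot 0 = \left(- \frac{3}{2}\right) 0 = 0$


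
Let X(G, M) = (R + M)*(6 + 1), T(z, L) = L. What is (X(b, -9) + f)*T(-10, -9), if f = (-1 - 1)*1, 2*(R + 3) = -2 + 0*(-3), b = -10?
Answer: 837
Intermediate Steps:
R = -4 (R = -3 + (-2 + 0*(-3))/2 = -3 + (-2 + 0)/2 = -3 + (1/2)*(-2) = -3 - 1 = -4)
X(G, M) = -28 + 7*M (X(G, M) = (-4 + M)*(6 + 1) = (-4 + M)*7 = -28 + 7*M)
f = -2 (f = -2*1 = -2)
(X(b, -9) + f)*T(-10, -9) = ((-28 + 7*(-9)) - 2)*(-9) = ((-28 - 63) - 2)*(-9) = (-91 - 2)*(-9) = -93*(-9) = 837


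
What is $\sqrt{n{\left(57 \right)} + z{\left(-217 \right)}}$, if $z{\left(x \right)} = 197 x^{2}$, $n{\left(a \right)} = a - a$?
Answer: $217 \sqrt{197} \approx 3045.7$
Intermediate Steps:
$n{\left(a \right)} = 0$
$\sqrt{n{\left(57 \right)} + z{\left(-217 \right)}} = \sqrt{0 + 197 \left(-217\right)^{2}} = \sqrt{0 + 197 \cdot 47089} = \sqrt{0 + 9276533} = \sqrt{9276533} = 217 \sqrt{197}$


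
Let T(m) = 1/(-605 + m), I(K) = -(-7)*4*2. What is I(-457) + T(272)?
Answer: 18647/333 ≈ 55.997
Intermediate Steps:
I(K) = 56 (I(K) = -7*(-4)*2 = 28*2 = 56)
I(-457) + T(272) = 56 + 1/(-605 + 272) = 56 + 1/(-333) = 56 - 1/333 = 18647/333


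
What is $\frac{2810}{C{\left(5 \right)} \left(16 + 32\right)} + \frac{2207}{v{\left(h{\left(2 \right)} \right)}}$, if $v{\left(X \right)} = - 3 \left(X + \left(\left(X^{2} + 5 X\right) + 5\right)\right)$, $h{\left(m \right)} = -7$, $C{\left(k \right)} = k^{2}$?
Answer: $- \frac{21227}{360} \approx -58.964$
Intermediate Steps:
$v{\left(X \right)} = -15 - 18 X - 3 X^{2}$ ($v{\left(X \right)} = - 3 \left(X + \left(5 + X^{2} + 5 X\right)\right) = - 3 \left(5 + X^{2} + 6 X\right) = -15 - 18 X - 3 X^{2}$)
$\frac{2810}{C{\left(5 \right)} \left(16 + 32\right)} + \frac{2207}{v{\left(h{\left(2 \right)} \right)}} = \frac{2810}{5^{2} \left(16 + 32\right)} + \frac{2207}{-15 - -126 - 3 \left(-7\right)^{2}} = \frac{2810}{25 \cdot 48} + \frac{2207}{-15 + 126 - 147} = \frac{2810}{1200} + \frac{2207}{-15 + 126 - 147} = 2810 \cdot \frac{1}{1200} + \frac{2207}{-36} = \frac{281}{120} + 2207 \left(- \frac{1}{36}\right) = \frac{281}{120} - \frac{2207}{36} = - \frac{21227}{360}$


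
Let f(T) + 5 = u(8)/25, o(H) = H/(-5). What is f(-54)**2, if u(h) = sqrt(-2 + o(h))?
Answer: 78107/3125 - 6*I*sqrt(10)/25 ≈ 24.994 - 0.75895*I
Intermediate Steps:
o(H) = -H/5 (o(H) = H*(-1/5) = -H/5)
u(h) = sqrt(-2 - h/5)
f(T) = -5 + 3*I*sqrt(10)/125 (f(T) = -5 + (sqrt(-50 - 5*8)/5)/25 = -5 + (sqrt(-50 - 40)/5)*(1/25) = -5 + (sqrt(-90)/5)*(1/25) = -5 + ((3*I*sqrt(10))/5)*(1/25) = -5 + (3*I*sqrt(10)/5)*(1/25) = -5 + 3*I*sqrt(10)/125)
f(-54)**2 = (-5 + 3*I*sqrt(10)/125)**2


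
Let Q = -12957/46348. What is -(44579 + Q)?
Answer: -2066134535/46348 ≈ -44579.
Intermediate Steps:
Q = -12957/46348 (Q = -12957*1/46348 = -12957/46348 ≈ -0.27956)
-(44579 + Q) = -(44579 - 12957/46348) = -1*2066134535/46348 = -2066134535/46348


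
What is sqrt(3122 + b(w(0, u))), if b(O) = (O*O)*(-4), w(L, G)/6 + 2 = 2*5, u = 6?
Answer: I*sqrt(6094) ≈ 78.064*I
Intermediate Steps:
w(L, G) = 48 (w(L, G) = -12 + 6*(2*5) = -12 + 6*10 = -12 + 60 = 48)
b(O) = -4*O**2 (b(O) = O**2*(-4) = -4*O**2)
sqrt(3122 + b(w(0, u))) = sqrt(3122 - 4*48**2) = sqrt(3122 - 4*2304) = sqrt(3122 - 9216) = sqrt(-6094) = I*sqrt(6094)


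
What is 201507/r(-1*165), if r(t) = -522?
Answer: -67169/174 ≈ -386.03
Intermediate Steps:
201507/r(-1*165) = 201507/(-522) = 201507*(-1/522) = -67169/174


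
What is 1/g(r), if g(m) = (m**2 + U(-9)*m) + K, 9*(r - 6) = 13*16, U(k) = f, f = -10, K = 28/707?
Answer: 8181/4551788 ≈ 0.0017973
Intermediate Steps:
K = 4/101 (K = 28*(1/707) = 4/101 ≈ 0.039604)
U(k) = -10
r = 262/9 (r = 6 + (13*16)/9 = 6 + (1/9)*208 = 6 + 208/9 = 262/9 ≈ 29.111)
g(m) = 4/101 + m**2 - 10*m (g(m) = (m**2 - 10*m) + 4/101 = 4/101 + m**2 - 10*m)
1/g(r) = 1/(4/101 + (262/9)**2 - 10*262/9) = 1/(4/101 + 68644/81 - 2620/9) = 1/(4551788/8181) = 8181/4551788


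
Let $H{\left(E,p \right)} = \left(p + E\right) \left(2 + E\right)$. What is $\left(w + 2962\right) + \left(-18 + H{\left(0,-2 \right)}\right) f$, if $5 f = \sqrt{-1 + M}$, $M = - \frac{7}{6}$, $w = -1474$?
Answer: $1488 - \frac{11 i \sqrt{78}}{15} \approx 1488.0 - 6.4766 i$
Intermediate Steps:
$M = - \frac{7}{6}$ ($M = \left(-7\right) \frac{1}{6} = - \frac{7}{6} \approx -1.1667$)
$f = \frac{i \sqrt{78}}{30}$ ($f = \frac{\sqrt{-1 - \frac{7}{6}}}{5} = \frac{\sqrt{- \frac{13}{6}}}{5} = \frac{\frac{1}{6} i \sqrt{78}}{5} = \frac{i \sqrt{78}}{30} \approx 0.29439 i$)
$H{\left(E,p \right)} = \left(2 + E\right) \left(E + p\right)$ ($H{\left(E,p \right)} = \left(E + p\right) \left(2 + E\right) = \left(2 + E\right) \left(E + p\right)$)
$\left(w + 2962\right) + \left(-18 + H{\left(0,-2 \right)}\right) f = \left(-1474 + 2962\right) + \left(-18 + \left(0^{2} + 2 \cdot 0 + 2 \left(-2\right) + 0 \left(-2\right)\right)\right) \frac{i \sqrt{78}}{30} = 1488 + \left(-18 + \left(0 + 0 - 4 + 0\right)\right) \frac{i \sqrt{78}}{30} = 1488 + \left(-18 - 4\right) \frac{i \sqrt{78}}{30} = 1488 - 22 \frac{i \sqrt{78}}{30} = 1488 - \frac{11 i \sqrt{78}}{15}$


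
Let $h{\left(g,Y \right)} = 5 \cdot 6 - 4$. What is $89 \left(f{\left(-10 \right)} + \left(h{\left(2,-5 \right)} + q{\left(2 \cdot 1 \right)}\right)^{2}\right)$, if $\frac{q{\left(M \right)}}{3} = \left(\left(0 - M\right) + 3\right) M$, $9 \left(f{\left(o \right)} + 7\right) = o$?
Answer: $\frac{813727}{9} \approx 90414.0$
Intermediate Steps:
$f{\left(o \right)} = -7 + \frac{o}{9}$
$h{\left(g,Y \right)} = 26$ ($h{\left(g,Y \right)} = 30 - 4 = 26$)
$q{\left(M \right)} = 3 M \left(3 - M\right)$ ($q{\left(M \right)} = 3 \left(\left(0 - M\right) + 3\right) M = 3 \left(- M + 3\right) M = 3 \left(3 - M\right) M = 3 M \left(3 - M\right)$)
$89 \left(f{\left(-10 \right)} + \left(h{\left(2,-5 \right)} + q{\left(2 \cdot 1 \right)}\right)^{2}\right) = 89 \left(\left(-7 + \frac{1}{9} \left(-10\right)\right) + \left(26 + 3 \cdot 2 \cdot 1 \left(3 - 2 \cdot 1\right)\right)^{2}\right) = 89 \left(\left(-7 - \frac{10}{9}\right) + \left(26 + 3 \cdot 2 \left(3 - 2\right)\right)^{2}\right) = 89 \left(- \frac{73}{9} + \left(26 + 3 \cdot 2 \left(3 - 2\right)\right)^{2}\right) = 89 \left(- \frac{73}{9} + \left(26 + 3 \cdot 2 \cdot 1\right)^{2}\right) = 89 \left(- \frac{73}{9} + \left(26 + 6\right)^{2}\right) = 89 \left(- \frac{73}{9} + 32^{2}\right) = 89 \left(- \frac{73}{9} + 1024\right) = 89 \cdot \frac{9143}{9} = \frac{813727}{9}$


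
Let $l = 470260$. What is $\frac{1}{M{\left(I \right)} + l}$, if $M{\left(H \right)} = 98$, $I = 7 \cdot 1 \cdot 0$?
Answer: $\frac{1}{470358} \approx 2.126 \cdot 10^{-6}$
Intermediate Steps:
$I = 0$ ($I = 7 \cdot 0 = 0$)
$\frac{1}{M{\left(I \right)} + l} = \frac{1}{98 + 470260} = \frac{1}{470358}$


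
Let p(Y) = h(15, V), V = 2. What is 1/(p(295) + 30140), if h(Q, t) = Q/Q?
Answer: 1/30141 ≈ 3.3177e-5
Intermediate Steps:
h(Q, t) = 1
p(Y) = 1
1/(p(295) + 30140) = 1/(1 + 30140) = 1/30141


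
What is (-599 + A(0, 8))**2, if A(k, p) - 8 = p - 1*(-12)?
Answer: 326041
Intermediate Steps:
A(k, p) = 20 + p (A(k, p) = 8 + (p - 1*(-12)) = 8 + (p + 12) = 8 + (12 + p) = 20 + p)
(-599 + A(0, 8))**2 = (-599 + (20 + 8))**2 = (-599 + 28)**2 = (-571)**2 = 326041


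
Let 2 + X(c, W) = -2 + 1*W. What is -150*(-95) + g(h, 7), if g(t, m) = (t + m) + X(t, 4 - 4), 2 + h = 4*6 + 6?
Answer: 14281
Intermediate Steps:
X(c, W) = -4 + W (X(c, W) = -2 + (-2 + 1*W) = -2 + (-2 + W) = -4 + W)
h = 28 (h = -2 + (4*6 + 6) = -2 + (24 + 6) = -2 + 30 = 28)
g(t, m) = -4 + m + t (g(t, m) = (t + m) + (-4 + (4 - 4)) = (m + t) + (-4 + 0) = (m + t) - 4 = -4 + m + t)
-150*(-95) + g(h, 7) = -150*(-95) + (-4 + 7 + 28) = 14250 + 31 = 14281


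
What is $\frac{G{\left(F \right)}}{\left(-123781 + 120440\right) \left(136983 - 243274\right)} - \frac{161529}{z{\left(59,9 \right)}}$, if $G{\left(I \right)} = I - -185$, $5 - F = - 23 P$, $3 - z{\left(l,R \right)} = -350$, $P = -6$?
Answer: $- \frac{4412453285911}{9642825811} \approx -457.59$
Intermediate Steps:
$z{\left(l,R \right)} = 353$ ($z{\left(l,R \right)} = 3 - -350 = 3 + 350 = 353$)
$F = -133$ ($F = 5 - \left(-23\right) \left(-6\right) = 5 - 138 = -133$)
$G{\left(I \right)} = 185 + I$ ($G{\left(I \right)} = I + 185 = 185 + I$)
$\frac{G{\left(F \right)}}{\left(-123781 + 120440\right) \left(136983 - 243274\right)} - \frac{161529}{z{\left(59,9 \right)}} = \frac{185 - 133}{\left(-123781 + 120440\right) \left(136983 - 243274\right)} - \frac{161529}{353} = \frac{52}{\left(-3341\right) \left(-106291\right)} - \frac{161529}{353} = \frac{52}{355118231} - \frac{161529}{353} = 52 \cdot \frac{1}{355118231} - \frac{161529}{353} = \frac{4}{27316787} - \frac{161529}{353} = - \frac{4412453285911}{9642825811}$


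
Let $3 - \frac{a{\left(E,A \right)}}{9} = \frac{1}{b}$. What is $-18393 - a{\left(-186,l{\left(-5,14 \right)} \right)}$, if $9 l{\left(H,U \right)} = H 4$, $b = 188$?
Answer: $- \frac{3462951}{188} \approx -18420.0$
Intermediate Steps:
$l{\left(H,U \right)} = \frac{4 H}{9}$ ($l{\left(H,U \right)} = \frac{H 4}{9} = \frac{4 H}{9}$)
$a{\left(E,A \right)} = \frac{5067}{188}$ ($a{\left(E,A \right)} = 27 - \frac{9}{188} = \frac{5067}{188}$)
$-18393 - a{\left(-186,l{\left(-5,14 \right)} \right)} = -18393 - \frac{5067}{188} = - \frac{3462951}{188}$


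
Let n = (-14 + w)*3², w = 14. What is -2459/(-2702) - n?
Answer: 2459/2702 ≈ 0.91007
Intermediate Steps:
n = 0 (n = (-14 + 14)*3² = 0*9 = 0)
-2459/(-2702) - n = -2459/(-2702) - 1*0 = -2459*(-1/2702) + 0 = 2459/2702 + 0 = 2459/2702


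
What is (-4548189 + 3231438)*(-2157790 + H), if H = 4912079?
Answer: -3626712795039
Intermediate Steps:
(-4548189 + 3231438)*(-2157790 + H) = (-4548189 + 3231438)*(-2157790 + 4912079) = -1316751*2754289 = -3626712795039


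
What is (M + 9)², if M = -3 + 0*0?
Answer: 36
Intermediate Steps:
M = -3 (M = -3 + 0 = -3)
(M + 9)² = (-3 + 9)² = 6² = 36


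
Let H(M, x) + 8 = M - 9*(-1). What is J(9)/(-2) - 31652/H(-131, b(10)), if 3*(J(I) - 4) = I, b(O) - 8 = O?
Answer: 31197/130 ≈ 239.98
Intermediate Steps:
b(O) = 8 + O
H(M, x) = 1 + M (H(M, x) = -8 + (M - 9*(-1)) = -8 + (M + 9) = -8 + (9 + M) = 1 + M)
J(I) = 4 + I/3
J(9)/(-2) - 31652/H(-131, b(10)) = (4 + (⅓)*9)/(-2) - 31652/(1 - 131) = (4 + 3)*(-½) - 31652/(-130) = 7*(-½) - 31652*(-1/130) = -7/2 + 15826/65 = 31197/130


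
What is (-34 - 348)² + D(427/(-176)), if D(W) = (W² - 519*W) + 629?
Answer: 4578811945/30976 ≈ 1.4782e+5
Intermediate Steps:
D(W) = 629 + W² - 519*W
(-34 - 348)² + D(427/(-176)) = (-34 - 348)² + (629 + (427/(-176))² - 221613/(-176)) = (-382)² + (629 + (427*(-1/176))² - 221613*(-1)/176) = 145924 + (629 + (-427/176)² - 519*(-427/176)) = 145924 + (629 + 182329/30976 + 221613/176) = 145924 + 58670121/30976 = 4578811945/30976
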